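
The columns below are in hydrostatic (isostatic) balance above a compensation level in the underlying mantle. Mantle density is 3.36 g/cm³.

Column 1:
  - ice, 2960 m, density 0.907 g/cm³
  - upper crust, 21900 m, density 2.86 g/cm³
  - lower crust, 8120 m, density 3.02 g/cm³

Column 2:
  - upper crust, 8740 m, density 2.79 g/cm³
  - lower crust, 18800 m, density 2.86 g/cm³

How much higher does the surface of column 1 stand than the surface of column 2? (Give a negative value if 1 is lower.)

1960 m

For any compensation level in the mantle, the mantle terms cancel and isostasy reduces to e = (Σt_1 − Σt_2) − (Σ(ρt)_1 − Σ(ρt)_2) / ρ_m.
Σt_1 = 32980 m; Σt_2 = 27540 m; Σ(ρt)_1 = 89841.12; Σ(ρt)_2 = 78152.6 (in m·g/cm³).
e = (32980 − 27540) − (89841.12 − 78152.6) / 3.36 = 1960 m.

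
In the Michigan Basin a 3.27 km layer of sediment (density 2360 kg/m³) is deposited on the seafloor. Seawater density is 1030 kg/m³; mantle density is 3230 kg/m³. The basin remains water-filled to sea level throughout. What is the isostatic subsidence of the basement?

1.98 km

Submarine loading: the sediment displaces seawater, and the subsidence is in turn flooded, so s (ρ_m − ρ_w) = t (ρ_sed − ρ_w).
s = 3.27 km × (2360 − 1030) / (3230 − 1030) = 1.98 km.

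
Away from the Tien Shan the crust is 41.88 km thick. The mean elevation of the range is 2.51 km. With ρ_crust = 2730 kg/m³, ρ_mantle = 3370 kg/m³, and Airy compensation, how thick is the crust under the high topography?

Root depth r = h ρ_c / (ρ_m − ρ_c) = 2.51 km × 2730 / 640 = 10.71 km.
Total thickness = T + h + r = 41.88 km + 2.51 km + 10.71 km = 55.1 km.

55.1 km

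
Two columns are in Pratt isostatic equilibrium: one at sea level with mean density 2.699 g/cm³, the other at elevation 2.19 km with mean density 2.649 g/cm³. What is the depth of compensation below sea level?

116 km

ρ_ref D = ρ (D + h) → D (ρ_ref − ρ) = ρ h.
D = ρ h/(ρ_ref − ρ) = 2.649 × 2.19 km/(2.699 − 2.649) = 116 km.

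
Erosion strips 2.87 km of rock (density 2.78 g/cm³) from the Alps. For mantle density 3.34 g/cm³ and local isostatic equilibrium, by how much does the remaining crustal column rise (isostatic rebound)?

2.39 km

Unloading: uplift u = e ρ_c/ρ_m = 2.87 km × 2.78/3.34 = 2.39 km.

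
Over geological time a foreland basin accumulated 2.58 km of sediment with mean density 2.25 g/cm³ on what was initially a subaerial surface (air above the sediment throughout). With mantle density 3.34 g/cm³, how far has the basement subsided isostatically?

1.74 km

Subaerial load: s = t ρ_sed / ρ_m = 2.58 km × 2.25/3.34 = 1.74 km.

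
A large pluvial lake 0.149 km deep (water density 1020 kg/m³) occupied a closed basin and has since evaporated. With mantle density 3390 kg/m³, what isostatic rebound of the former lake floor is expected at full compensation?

0.0448 km

u = d ρ_w/ρ_m = 0.149 km × 1020/3390 = 0.0448 km.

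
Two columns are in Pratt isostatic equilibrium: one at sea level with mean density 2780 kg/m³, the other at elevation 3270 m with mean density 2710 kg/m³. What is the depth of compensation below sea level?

ρ_ref D = ρ (D + h) → D (ρ_ref − ρ) = ρ h.
D = ρ h/(ρ_ref − ρ) = 2710 × 3270 m/(2780 − 2710) = 127000 m.

127000 m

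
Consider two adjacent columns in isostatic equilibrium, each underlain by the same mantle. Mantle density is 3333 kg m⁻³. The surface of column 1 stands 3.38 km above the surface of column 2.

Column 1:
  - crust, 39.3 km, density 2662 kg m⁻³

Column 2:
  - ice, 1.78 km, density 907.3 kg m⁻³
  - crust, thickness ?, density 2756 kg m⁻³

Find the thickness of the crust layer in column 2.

18.7 km

Take the compensation level at the base of the deeper column (depth z_c below the surface of column 1) and equate Σ ρ_i t_i down to z_c; mantle fills any gap and the z_c terms cancel.
Column 1: 39.3×2662 + (z_c − 39.3)×3333
Column 2: 3.38×0 + 1.78×907.3 + x×2756 + (z_c − 3.38 − 1.78 − x)×3333
The z_c×3333 term appears on both sides and cancels. Collect the known terms of each column as K = Σ(ρt)_known − 3333 × (depth of known layers): K_1 = 104616.6 − 3333×39.3 = −26370.3; K_2 = 1614.994 − 3333×(3.38 + 1.78) = −15583.286.
Balance: K_1 = K_2 − x×(3333 − 2756), so x = (K_2 − K_1)/(3333 − 2756) = 10787/577 = 18.7 km.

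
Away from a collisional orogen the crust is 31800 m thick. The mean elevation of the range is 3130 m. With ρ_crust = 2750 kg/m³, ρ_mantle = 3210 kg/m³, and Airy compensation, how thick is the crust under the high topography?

Root depth r = h ρ_c / (ρ_m − ρ_c) = 3130 m × 2750 / 460 = 18710 m.
Total thickness = T + h + r = 31800 m + 3130 m + 18710 m = 53600 m.

53600 m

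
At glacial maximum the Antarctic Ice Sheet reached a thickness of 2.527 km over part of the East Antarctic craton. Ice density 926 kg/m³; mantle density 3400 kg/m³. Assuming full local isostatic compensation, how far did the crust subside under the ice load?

Balancing pressure at the compensation depth: the ice load ρ_ice t is balanced by mantle displaced below, ρ_m s.
s = t ρ_ice / ρ_m = 2.527 km × 926/3400 = 0.688 km.

0.688 km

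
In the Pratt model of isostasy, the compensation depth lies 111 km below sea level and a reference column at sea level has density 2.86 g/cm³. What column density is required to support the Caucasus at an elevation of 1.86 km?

2.81 g/cm³

Pratt balance: ρ_ref D = ρ (D + h).
ρ = ρ_ref D/(D + h) = 2.86 × 111 km/(111 km + 1.86 km) = 2.81 g/cm³.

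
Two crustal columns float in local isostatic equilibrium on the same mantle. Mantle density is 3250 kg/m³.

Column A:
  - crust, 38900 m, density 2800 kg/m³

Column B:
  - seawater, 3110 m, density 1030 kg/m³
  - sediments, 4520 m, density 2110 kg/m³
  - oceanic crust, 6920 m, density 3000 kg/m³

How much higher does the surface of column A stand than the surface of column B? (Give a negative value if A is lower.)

1140 m

For any compensation level in the mantle, the mantle terms cancel and isostasy reduces to e = (Σt_A − Σt_B) − (Σ(ρt)_A − Σ(ρt)_B) / ρ_m.
Σt_A = 38900 m; Σt_B = 14550 m; Σ(ρt)_A = 108920000; Σ(ρt)_B = 33500500 (in m·kg/m³).
e = (38900 − 14550) − (108920000 − 33500500) / 3250 = 1140 m.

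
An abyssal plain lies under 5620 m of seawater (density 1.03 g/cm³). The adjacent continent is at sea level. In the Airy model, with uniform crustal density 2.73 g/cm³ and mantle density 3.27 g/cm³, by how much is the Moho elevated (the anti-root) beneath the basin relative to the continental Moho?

17700 m

In Airy isostatic equilibrium: replacing crust with seawater at the top is compensated by replacing crust with mantle at the base: d (ρ_c − ρ_w) = a (ρ_m − ρ_c).
a = d (ρ_c − ρ_w)/(ρ_m − ρ_c) = 5620 m × 1.7/0.54 = 17700 m.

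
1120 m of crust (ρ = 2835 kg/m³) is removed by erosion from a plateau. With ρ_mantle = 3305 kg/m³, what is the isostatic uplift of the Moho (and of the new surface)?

961 m

Unloading: uplift u = e ρ_c/ρ_m = 1120 m × 2835/3305 = 961 m.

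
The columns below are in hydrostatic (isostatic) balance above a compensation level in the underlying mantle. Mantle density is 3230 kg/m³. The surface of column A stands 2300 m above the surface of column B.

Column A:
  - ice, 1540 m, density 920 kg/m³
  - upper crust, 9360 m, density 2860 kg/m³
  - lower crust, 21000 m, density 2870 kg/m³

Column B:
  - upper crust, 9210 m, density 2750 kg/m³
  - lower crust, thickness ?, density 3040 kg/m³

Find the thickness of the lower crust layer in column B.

Take the compensation level at the base of the deeper column (depth z_c below the surface of column A) and equate Σ ρ_i t_i down to z_c; mantle fills any gap and the z_c terms cancel.
Column A: 1540×920 + 9360×2860 + 21000×2870 + (z_c − 31900)×3230
Column B: 2300×0 + 9210×2750 + x×3040 + (z_c − 2300 − 9210 − x)×3230
The z_c×3230 term appears on both sides and cancels. Collect the known terms of each column as K = Σ(ρt)_known − 3230 × (depth of known layers): K_A = 88456400 − 3230×31900 = −14580600; K_B = 25327500 − 3230×(2300 + 9210) = −11849800.
Balance: K_A = K_B − x×(3230 − 3040), so x = (K_B − K_A)/(3230 − 3040) = 2730800/190 = 14400 m.

14400 m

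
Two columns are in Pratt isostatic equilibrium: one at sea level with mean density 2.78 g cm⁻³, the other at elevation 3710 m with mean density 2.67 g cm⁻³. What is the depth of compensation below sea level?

ρ_ref D = ρ (D + h) → D (ρ_ref − ρ) = ρ h.
D = ρ h/(ρ_ref − ρ) = 2.67 × 3710 m/(2.78 − 2.67) = 90100 m.

90100 m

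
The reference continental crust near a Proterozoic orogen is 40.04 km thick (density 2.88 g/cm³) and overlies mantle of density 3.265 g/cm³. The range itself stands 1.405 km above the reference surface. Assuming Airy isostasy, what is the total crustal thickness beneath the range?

52 km

Root depth r = h ρ_c / (ρ_m − ρ_c) = 1.405 km × 2.88 / 0.385 = 10.51 km.
Total thickness = T + h + r = 40.04 km + 1.405 km + 10.51 km = 52 km.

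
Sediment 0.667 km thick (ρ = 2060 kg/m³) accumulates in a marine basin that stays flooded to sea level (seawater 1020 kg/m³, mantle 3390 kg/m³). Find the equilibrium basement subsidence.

0.293 km

Submarine loading: the sediment displaces seawater, and the subsidence is in turn flooded, so s (ρ_m − ρ_w) = t (ρ_sed − ρ_w).
s = 0.667 km × (2060 − 1020) / (3390 − 1020) = 0.293 km.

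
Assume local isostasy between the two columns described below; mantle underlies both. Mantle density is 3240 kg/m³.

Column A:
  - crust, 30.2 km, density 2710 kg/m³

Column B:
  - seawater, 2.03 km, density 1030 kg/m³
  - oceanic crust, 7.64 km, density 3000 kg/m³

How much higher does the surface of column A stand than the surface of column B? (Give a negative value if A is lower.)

For any compensation level in the mantle, the mantle terms cancel and isostasy reduces to e = (Σt_A − Σt_B) − (Σ(ρt)_A − Σ(ρt)_B) / ρ_m.
Σt_A = 30.2 km; Σt_B = 9.67 km; Σ(ρt)_A = 81842; Σ(ρt)_B = 25010.9 (in km·kg/m³).
e = (30.2 − 9.67) − (81842 − 25010.9) / 3240 = 2.99 km.

2.99 km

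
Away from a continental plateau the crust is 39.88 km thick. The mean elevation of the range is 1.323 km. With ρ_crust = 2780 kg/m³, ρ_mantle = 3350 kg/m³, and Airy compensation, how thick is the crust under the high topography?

Root depth r = h ρ_c / (ρ_m − ρ_c) = 1.323 km × 2780 / 570 = 6.453 km.
Total thickness = T + h + r = 39.88 km + 1.323 km + 6.453 km = 47.7 km.

47.7 km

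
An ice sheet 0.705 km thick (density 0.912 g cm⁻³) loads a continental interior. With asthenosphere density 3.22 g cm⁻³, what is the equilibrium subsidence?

By Archimedes' principle applied to the lithosphere: the ice load ρ_ice t is balanced by mantle displaced below, ρ_m s.
s = t ρ_ice / ρ_m = 0.705 km × 0.912/3.22 = 0.2 km.

0.2 km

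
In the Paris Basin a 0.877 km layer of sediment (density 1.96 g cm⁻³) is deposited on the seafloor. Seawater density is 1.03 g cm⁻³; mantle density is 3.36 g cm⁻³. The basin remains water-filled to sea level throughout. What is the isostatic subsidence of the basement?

0.35 km

Submarine loading: the sediment displaces seawater, and the subsidence is in turn flooded, so s (ρ_m − ρ_w) = t (ρ_sed − ρ_w).
s = 0.877 km × (1.96 − 1.03) / (3.36 − 1.03) = 0.35 km.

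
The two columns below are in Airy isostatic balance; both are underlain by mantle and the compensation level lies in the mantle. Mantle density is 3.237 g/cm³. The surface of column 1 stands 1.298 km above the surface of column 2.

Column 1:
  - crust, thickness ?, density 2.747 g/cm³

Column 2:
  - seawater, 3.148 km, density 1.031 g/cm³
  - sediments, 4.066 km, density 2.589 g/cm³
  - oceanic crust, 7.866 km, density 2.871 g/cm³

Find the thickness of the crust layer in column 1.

34 km

Take the compensation level at the base of the deeper column (depth z_c below the surface of column 1) and equate Σ ρ_i t_i down to z_c; mantle fills any gap and the z_c terms cancel.
Column 1: x×2.747 + (z_c − 0 − x)×3.237
Column 2: 1.298×0 + 3.148×1.031 + 4.066×2.589 + 7.866×2.871 + (z_c − 1.298 − 15.08)×3.237
The z_c×3.237 term appears on both sides and cancels. Collect the known terms of each column as K = Σ(ρt)_known − 3.237 × (depth of known layers): K_1 = 0 − 3.237×0 = 0; K_2 = 36.355748 − 3.237×(1.298 + 15.08) = −16.659838.
Balance: K_1 − x×(3.237 − 2.747) = K_2, so x = (K_1 − K_2)/(3.237 − 2.747) = 16.6598/0.49 = 34 km.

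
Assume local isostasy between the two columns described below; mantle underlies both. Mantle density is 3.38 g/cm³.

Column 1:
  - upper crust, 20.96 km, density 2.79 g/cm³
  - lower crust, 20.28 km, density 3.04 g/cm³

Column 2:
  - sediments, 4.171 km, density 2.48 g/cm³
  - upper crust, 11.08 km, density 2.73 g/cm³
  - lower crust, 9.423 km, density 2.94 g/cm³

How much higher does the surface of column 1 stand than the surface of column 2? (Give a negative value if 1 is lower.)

For any compensation level in the mantle, the mantle terms cancel and isostasy reduces to e = (Σt_1 − Σt_2) − (Σ(ρt)_1 − Σ(ρt)_2) / ρ_m.
Σt_1 = 41.24 km; Σt_2 = 24.674 km; Σ(ρt)_1 = 120.1296; Σ(ρt)_2 = 68.2961 (in km·g/cm³).
e = (41.24 − 24.674) − (120.1296 − 68.2961) / 3.38 = 1.23 km.

1.23 km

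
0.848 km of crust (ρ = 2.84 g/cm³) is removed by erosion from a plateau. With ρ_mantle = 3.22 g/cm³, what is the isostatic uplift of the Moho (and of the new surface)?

0.748 km

Unloading: uplift u = e ρ_c/ρ_m = 0.848 km × 2.84/3.22 = 0.748 km.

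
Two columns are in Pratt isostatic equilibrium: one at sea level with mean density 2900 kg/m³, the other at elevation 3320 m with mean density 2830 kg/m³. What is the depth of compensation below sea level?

ρ_ref D = ρ (D + h) → D (ρ_ref − ρ) = ρ h.
D = ρ h/(ρ_ref − ρ) = 2830 × 3320 m/(2900 − 2830) = 134000 m.

134000 m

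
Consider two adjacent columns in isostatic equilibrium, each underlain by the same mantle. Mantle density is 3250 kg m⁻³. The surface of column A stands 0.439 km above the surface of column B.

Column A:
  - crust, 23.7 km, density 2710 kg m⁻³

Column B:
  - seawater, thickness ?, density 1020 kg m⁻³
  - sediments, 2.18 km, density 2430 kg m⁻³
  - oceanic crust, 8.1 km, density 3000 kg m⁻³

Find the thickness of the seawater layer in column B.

3.39 km

Take the compensation level at the base of the deeper column (depth z_c below the surface of column A) and equate Σ ρ_i t_i down to z_c; mantle fills any gap and the z_c terms cancel.
Column A: 23.7×2710 + (z_c − 23.7)×3250
Column B: 0.439×0 + x×1020 + 2.18×2430 + 8.1×3000 + (z_c − 0.439 − 10.28 − x)×3250
The z_c×3250 term appears on both sides and cancels. Collect the known terms of each column as K = Σ(ρt)_known − 3250 × (depth of known layers): K_A = 64227 − 3250×23.7 = −12798; K_B = 29597.4 − 3250×(0.439 + 10.28) = −5239.35.
Balance: K_A = K_B − x×(3250 − 1020), so x = (K_B − K_A)/(3250 − 1020) = 7558.65/2230 = 3.39 km.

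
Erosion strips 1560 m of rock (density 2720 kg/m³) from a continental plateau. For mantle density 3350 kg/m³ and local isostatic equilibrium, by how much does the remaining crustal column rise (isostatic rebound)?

1270 m

Unloading: uplift u = e ρ_c/ρ_m = 1560 m × 2720/3350 = 1270 m.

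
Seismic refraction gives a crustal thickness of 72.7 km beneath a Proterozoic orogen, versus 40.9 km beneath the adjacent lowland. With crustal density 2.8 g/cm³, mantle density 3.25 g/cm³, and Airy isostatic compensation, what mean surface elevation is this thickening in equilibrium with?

Excess crust Δ = 72.7 km − 40.9 km = 31.8 km, split between elevation h and root r with h + r = Δ.
Airy balance ρ_c h = (ρ_m − ρ_c) r gives r = h ρ_c/(ρ_m − ρ_c), so h (1 + ρ_c/(ρ_m − ρ_c)) = Δ, i.e. h = Δ (ρ_m − ρ_c)/ρ_m.
h = 31.8 km × 0.45/3.25 = 4.4 km.

4.4 km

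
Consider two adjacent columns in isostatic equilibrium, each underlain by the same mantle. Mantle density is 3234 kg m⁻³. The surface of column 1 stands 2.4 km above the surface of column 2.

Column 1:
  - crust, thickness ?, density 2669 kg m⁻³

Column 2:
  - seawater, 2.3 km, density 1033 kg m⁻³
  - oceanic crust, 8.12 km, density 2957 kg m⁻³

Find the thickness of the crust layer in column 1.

Take the compensation level at the base of the deeper column (depth z_c below the surface of column 1) and equate Σ ρ_i t_i down to z_c; mantle fills any gap and the z_c terms cancel.
Column 1: x×2669 + (z_c − 0 − x)×3234
Column 2: 2.4×0 + 2.3×1033 + 8.12×2957 + (z_c − 2.4 − 10.42)×3234
The z_c×3234 term appears on both sides and cancels. Collect the known terms of each column as K = Σ(ρt)_known − 3234 × (depth of known layers): K_1 = 0 − 3234×0 = 0; K_2 = 26386.74 − 3234×(2.4 + 10.42) = −15073.14.
Balance: K_1 − x×(3234 − 2669) = K_2, so x = (K_1 − K_2)/(3234 − 2669) = 15073.1/565 = 26.7 km.

26.7 km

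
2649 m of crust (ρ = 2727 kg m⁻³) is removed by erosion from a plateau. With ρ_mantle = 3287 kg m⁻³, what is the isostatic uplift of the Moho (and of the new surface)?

Unloading: uplift u = e ρ_c/ρ_m = 2649 m × 2727/3287 = 2200 m.

2200 m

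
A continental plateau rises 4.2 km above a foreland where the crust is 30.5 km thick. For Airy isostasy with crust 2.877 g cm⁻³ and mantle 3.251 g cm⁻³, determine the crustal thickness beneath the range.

67 km

Root depth r = h ρ_c / (ρ_m − ρ_c) = 4.2 km × 2.877 / 0.374 = 32.31 km.
Total thickness = T + h + r = 30.5 km + 4.2 km + 32.31 km = 67 km.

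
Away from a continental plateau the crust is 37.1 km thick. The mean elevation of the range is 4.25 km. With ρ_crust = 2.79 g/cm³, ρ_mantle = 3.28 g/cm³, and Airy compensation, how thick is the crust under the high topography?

Root depth r = h ρ_c / (ρ_m − ρ_c) = 4.25 km × 2.79 / 0.49 = 24.2 km.
Total thickness = T + h + r = 37.1 km + 4.25 km + 24.2 km = 65.5 km.

65.5 km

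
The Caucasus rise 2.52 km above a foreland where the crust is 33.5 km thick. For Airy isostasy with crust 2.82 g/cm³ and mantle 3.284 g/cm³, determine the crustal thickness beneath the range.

51.3 km

Root depth r = h ρ_c / (ρ_m − ρ_c) = 2.52 km × 2.82 / 0.464 = 15.32 km.
Total thickness = T + h + r = 33.5 km + 2.52 km + 15.32 km = 51.3 km.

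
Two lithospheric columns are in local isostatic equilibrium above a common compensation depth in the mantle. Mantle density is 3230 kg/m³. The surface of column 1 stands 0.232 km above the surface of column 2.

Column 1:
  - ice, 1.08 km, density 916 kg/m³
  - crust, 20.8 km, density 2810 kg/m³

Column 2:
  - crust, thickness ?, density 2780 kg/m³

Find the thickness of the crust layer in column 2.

Take the compensation level at the base of the deeper column (depth z_c below the surface of column 1) and equate Σ ρ_i t_i down to z_c; mantle fills any gap and the z_c terms cancel.
Column 1: 1.08×916 + 20.8×2810 + (z_c − 21.88)×3230
Column 2: 0.232×0 + x×2780 + (z_c − 0.232 − 0 − x)×3230
The z_c×3230 term appears on both sides and cancels. Collect the known terms of each column as K = Σ(ρt)_known − 3230 × (depth of known layers): K_1 = 59437.28 − 3230×21.88 = −11235.12; K_2 = 0 − 3230×(0.232 + 0) = −749.36.
Balance: K_1 = K_2 − x×(3230 − 2780), so x = (K_2 − K_1)/(3230 − 2780) = 10485.8/450 = 23.3 km.

23.3 km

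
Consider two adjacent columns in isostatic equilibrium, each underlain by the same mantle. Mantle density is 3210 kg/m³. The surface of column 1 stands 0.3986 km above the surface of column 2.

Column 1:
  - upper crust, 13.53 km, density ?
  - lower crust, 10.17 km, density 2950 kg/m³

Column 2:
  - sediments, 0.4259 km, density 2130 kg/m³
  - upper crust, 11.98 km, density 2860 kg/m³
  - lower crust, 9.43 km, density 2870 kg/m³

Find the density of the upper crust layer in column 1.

Take the compensation level at the base of the deeper column (depth z_c below the surface of column 1) and equate Σ ρ_i t_i down to z_c; mantle fills any gap and the z_c terms cancel.
Column 1: 13.53×ρ + 10.17×2950 + (z_c − 23.7)×3210
Column 2: 0.3986×0 + 0.4259×2130 + 11.98×2860 + 9.43×2870 + (z_c − 0.3986 − 21.8359)×3210
The z_c×3210 term appears on both sides and cancels. Collect the known terms of each column as K = Σ(ρt)_known − 3210 × (depth of known layers): K_1 = 30001.5 − 3210×23.7 = −46075.5; K_2 = 62234.067 − 3210×(0.3986 + 21.8359) = −9138.678.
Balance: K_1 + 13.53×ρ = K_2, so ρ = (K_2 − K_1)/13.53 = 36936.8/13.53 = 2730 kg/m³.

2730 kg/m³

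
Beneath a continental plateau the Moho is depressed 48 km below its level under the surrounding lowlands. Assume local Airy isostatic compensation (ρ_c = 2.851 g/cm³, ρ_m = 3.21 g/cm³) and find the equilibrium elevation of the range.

6.04 km

By Archimedes' principle applied to the lithosphere: ρ_c h = (ρ_m − ρ_c) r.
h = r (ρ_m − ρ_c) / ρ_c = 48 km × (3.21 − 2.851) / 2.851 = 6.04 km.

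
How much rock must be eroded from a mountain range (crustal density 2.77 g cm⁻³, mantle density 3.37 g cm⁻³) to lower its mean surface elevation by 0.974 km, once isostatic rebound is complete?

5.47 km

Net drop Δ = e − u = e − e ρ_c/ρ_m = e (ρ_m − ρ_c)/ρ_m.
e = Δ ρ_m/(ρ_m − ρ_c) = 0.974 km × 3.37/0.6 = 5.47 km.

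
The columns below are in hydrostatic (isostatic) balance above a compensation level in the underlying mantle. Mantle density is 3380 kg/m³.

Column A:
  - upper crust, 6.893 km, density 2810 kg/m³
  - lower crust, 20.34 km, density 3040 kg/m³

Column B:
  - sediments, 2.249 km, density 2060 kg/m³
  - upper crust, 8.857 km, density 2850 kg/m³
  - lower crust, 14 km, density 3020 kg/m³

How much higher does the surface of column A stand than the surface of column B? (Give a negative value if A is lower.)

−0.55 km

For any compensation level in the mantle, the mantle terms cancel and isostasy reduces to e = (Σt_A − Σt_B) − (Σ(ρt)_A − Σ(ρt)_B) / ρ_m.
Σt_A = 27.233 km; Σt_B = 25.106 km; Σ(ρt)_A = 81202.93; Σ(ρt)_B = 72155.39 (in km·kg/m³).
e = (27.233 − 25.106) − (81202.93 − 72155.39) / 3380 = −0.55 km.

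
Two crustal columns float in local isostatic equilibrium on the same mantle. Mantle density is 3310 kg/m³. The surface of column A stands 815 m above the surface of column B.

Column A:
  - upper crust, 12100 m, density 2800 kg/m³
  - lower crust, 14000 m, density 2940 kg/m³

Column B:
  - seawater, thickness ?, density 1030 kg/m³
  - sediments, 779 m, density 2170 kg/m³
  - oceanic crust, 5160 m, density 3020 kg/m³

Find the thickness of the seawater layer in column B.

2750 m

Take the compensation level at the base of the deeper column (depth z_c below the surface of column A) and equate Σ ρ_i t_i down to z_c; mantle fills any gap and the z_c terms cancel.
Column A: 12100×2800 + 14000×2940 + (z_c − 26100)×3310
Column B: 815×0 + x×1030 + 779×2170 + 5160×3020 + (z_c − 815 − 5939 − x)×3310
The z_c×3310 term appears on both sides and cancels. Collect the known terms of each column as K = Σ(ρt)_known − 3310 × (depth of known layers): K_A = 75040000 − 3310×26100 = −11351000; K_B = 17273630 − 3310×(815 + 5939) = −5082110.
Balance: K_A = K_B − x×(3310 − 1030), so x = (K_B − K_A)/(3310 − 1030) = 6268890/2280 = 2750 m.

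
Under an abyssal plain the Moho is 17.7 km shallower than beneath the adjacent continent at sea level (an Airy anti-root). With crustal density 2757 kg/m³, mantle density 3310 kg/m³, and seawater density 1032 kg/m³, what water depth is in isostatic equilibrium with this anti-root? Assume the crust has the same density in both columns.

5.67 km

Replacing a thickness d of crust by seawater at the top must be balanced by replacing crust with mantle at the base: d (ρ_c − ρ_w) = a (ρ_m − ρ_c).
d = a (ρ_m − ρ_c)/(ρ_c − ρ_w) = 17.7 km × 553/1725 = 5.67 km.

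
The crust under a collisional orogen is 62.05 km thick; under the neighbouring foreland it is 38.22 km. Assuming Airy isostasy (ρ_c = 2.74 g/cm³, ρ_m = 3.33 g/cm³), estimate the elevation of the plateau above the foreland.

4.22 km

Excess crust Δ = 62.05 km − 38.22 km = 23.83 km, split between elevation h and root r with h + r = Δ.
Airy balance ρ_c h = (ρ_m − ρ_c) r gives r = h ρ_c/(ρ_m − ρ_c), so h (1 + ρ_c/(ρ_m − ρ_c)) = Δ, i.e. h = Δ (ρ_m − ρ_c)/ρ_m.
h = 23.83 km × 0.59/3.33 = 4.22 km.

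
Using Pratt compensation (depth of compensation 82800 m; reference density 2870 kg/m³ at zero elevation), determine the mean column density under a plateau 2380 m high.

Pratt balance: ρ_ref D = ρ (D + h).
ρ = ρ_ref D/(D + h) = 2870 × 82800 m/(82800 m + 2380 m) = 2790 kg/m³.

2790 kg/m³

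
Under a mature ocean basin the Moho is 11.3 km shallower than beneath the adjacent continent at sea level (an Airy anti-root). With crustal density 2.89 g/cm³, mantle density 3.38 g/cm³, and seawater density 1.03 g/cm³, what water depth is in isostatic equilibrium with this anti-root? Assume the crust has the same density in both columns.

Replacing a thickness d of crust by seawater at the top must be balanced by replacing crust with mantle at the base: d (ρ_c − ρ_w) = a (ρ_m − ρ_c).
d = a (ρ_m − ρ_c)/(ρ_c − ρ_w) = 11.3 km × 0.49/1.86 = 2.98 km.

2.98 km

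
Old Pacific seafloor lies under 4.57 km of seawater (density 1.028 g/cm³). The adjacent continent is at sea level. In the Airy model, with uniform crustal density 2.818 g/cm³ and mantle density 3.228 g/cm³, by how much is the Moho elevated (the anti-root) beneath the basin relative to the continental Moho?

Equating mass per unit area of the two columns: replacing crust with seawater at the top is compensated by replacing crust with mantle at the base: d (ρ_c − ρ_w) = a (ρ_m − ρ_c).
a = d (ρ_c − ρ_w)/(ρ_m − ρ_c) = 4.57 km × 1.79/0.41 = 20 km.

20 km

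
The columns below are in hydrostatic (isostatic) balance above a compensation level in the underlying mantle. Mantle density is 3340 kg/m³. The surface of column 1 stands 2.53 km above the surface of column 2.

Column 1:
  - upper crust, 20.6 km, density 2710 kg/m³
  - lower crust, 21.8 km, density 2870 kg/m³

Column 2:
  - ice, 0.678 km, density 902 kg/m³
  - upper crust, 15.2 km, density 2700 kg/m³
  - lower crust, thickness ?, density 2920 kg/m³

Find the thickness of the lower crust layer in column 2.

8.08 km

Take the compensation level at the base of the deeper column (depth z_c below the surface of column 1) and equate Σ ρ_i t_i down to z_c; mantle fills any gap and the z_c terms cancel.
Column 1: 20.6×2710 + 21.8×2870 + (z_c − 42.4)×3340
Column 2: 2.53×0 + 0.678×902 + 15.2×2700 + x×2920 + (z_c − 2.53 − 15.878 − x)×3340
The z_c×3340 term appears on both sides and cancels. Collect the known terms of each column as K = Σ(ρt)_known − 3340 × (depth of known layers): K_1 = 118392 − 3340×42.4 = −23224; K_2 = 41651.556 − 3340×(2.53 + 15.878) = −19831.164.
Balance: K_1 = K_2 − x×(3340 − 2920), so x = (K_2 − K_1)/(3340 − 2920) = 3392.84/420 = 8.08 km.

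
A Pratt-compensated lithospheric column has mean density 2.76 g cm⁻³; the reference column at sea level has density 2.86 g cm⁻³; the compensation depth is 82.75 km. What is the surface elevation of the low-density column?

3 km

ρ_ref D = ρ (D + h) → h = D (ρ_ref − ρ)/ρ.
h = 82.75 km × (2.86 − 2.76)/2.76 = 3 km.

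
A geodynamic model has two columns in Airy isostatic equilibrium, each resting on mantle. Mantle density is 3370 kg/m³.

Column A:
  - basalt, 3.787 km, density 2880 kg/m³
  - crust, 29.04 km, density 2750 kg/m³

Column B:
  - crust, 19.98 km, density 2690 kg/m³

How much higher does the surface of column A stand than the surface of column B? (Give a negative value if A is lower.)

1.86 km

For any compensation level in the mantle, the mantle terms cancel and isostasy reduces to e = (Σt_A − Σt_B) − (Σ(ρt)_A − Σ(ρt)_B) / ρ_m.
Σt_A = 32.827 km; Σt_B = 19.98 km; Σ(ρt)_A = 90766.56; Σ(ρt)_B = 53746.2 (in km·kg/m³).
e = (32.827 − 19.98) − (90766.56 − 53746.2) / 3370 = 1.86 km.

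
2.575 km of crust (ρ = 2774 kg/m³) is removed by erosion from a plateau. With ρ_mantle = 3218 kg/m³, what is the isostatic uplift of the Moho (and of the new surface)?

2.22 km

Unloading: uplift u = e ρ_c/ρ_m = 2.575 km × 2774/3218 = 2.22 km.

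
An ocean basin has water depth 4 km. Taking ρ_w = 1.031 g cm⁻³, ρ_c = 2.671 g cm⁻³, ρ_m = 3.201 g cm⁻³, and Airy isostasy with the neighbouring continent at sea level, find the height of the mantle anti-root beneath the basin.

12.4 km

By Archimedes' principle applied to the lithosphere: replacing crust with seawater at the top is compensated by replacing crust with mantle at the base: d (ρ_c − ρ_w) = a (ρ_m − ρ_c).
a = d (ρ_c − ρ_w)/(ρ_m − ρ_c) = 4 km × 1.64/0.53 = 12.4 km.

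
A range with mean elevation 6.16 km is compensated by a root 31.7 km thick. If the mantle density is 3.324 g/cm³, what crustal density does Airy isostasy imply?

ρ_c h = (ρ_m − ρ_c) r → ρ_c (h + r) = ρ_m r → ρ_c = ρ_m r / (h + r).
ρ_c = 3.324 × 31.7 km / (6.16 km + 31.7 km) = 2.78 g/cm³.

2.78 g/cm³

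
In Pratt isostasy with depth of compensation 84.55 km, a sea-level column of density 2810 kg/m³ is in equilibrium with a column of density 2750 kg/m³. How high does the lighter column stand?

1.84 km

ρ_ref D = ρ (D + h) → h = D (ρ_ref − ρ)/ρ.
h = 84.55 km × (2810 − 2750)/2750 = 1.84 km.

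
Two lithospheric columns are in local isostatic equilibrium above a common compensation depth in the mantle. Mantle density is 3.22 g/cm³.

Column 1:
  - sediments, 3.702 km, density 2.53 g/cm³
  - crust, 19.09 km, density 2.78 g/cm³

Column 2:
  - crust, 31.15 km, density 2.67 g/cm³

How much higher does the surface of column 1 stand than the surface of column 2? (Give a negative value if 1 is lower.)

−1.92 km

For any compensation level in the mantle, the mantle terms cancel and isostasy reduces to e = (Σt_1 − Σt_2) − (Σ(ρt)_1 − Σ(ρt)_2) / ρ_m.
Σt_1 = 22.792 km; Σt_2 = 31.15 km; Σ(ρt)_1 = 62.43626; Σ(ρt)_2 = 83.1705 (in km·g/cm³).
e = (22.792 − 31.15) − (62.43626 − 83.1705) / 3.22 = −1.92 km.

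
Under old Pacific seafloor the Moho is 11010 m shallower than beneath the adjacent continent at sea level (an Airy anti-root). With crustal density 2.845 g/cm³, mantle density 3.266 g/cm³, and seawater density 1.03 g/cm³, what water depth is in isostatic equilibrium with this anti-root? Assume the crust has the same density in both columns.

2550 m

Replacing a thickness d of crust by seawater at the top must be balanced by replacing crust with mantle at the base: d (ρ_c − ρ_w) = a (ρ_m − ρ_c).
d = a (ρ_m − ρ_c)/(ρ_c − ρ_w) = 11010 m × 0.421/1.815 = 2550 m.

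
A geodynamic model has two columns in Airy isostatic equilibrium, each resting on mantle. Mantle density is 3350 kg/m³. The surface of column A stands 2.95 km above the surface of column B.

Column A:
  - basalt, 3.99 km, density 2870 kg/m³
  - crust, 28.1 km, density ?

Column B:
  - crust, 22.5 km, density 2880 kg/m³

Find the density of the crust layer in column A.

2690 kg/m³

Take the compensation level at the base of the deeper column (depth z_c below the surface of column A) and equate Σ ρ_i t_i down to z_c; mantle fills any gap and the z_c terms cancel.
Column A: 3.99×2870 + 28.1×ρ + (z_c − 32.09)×3350
Column B: 2.95×0 + 22.5×2880 + (z_c − 2.95 − 22.5)×3350
The z_c×3350 term appears on both sides and cancels. Collect the known terms of each column as K = Σ(ρt)_known − 3350 × (depth of known layers): K_A = 11451.3 − 3350×32.09 = −96050.2; K_B = 64800 − 3350×(2.95 + 22.5) = −20457.5.
Balance: K_A + 28.1×ρ = K_B, so ρ = (K_B − K_A)/28.1 = 75592.7/28.1 = 2690 kg/m³.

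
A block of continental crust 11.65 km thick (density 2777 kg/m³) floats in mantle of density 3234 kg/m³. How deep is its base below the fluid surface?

10 km

Draft d = t ρ_obj/ρ_fluid = 11.65 km × 2777/3234 = 10 km.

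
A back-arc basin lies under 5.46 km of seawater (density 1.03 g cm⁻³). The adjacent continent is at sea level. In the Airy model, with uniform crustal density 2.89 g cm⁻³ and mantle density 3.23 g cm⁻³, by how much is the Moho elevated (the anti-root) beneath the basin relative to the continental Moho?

Equating mass per unit area of the two columns: replacing crust with seawater at the top is compensated by replacing crust with mantle at the base: d (ρ_c − ρ_w) = a (ρ_m − ρ_c).
a = d (ρ_c − ρ_w)/(ρ_m − ρ_c) = 5.46 km × 1.86/0.34 = 29.9 km.

29.9 km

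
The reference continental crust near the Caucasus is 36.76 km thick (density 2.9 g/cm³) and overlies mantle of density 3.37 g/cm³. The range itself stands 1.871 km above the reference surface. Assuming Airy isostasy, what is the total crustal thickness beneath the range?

50.2 km

Root depth r = h ρ_c / (ρ_m − ρ_c) = 1.871 km × 2.9 / 0.47 = 11.54 km.
Total thickness = T + h + r = 36.76 km + 1.871 km + 11.54 km = 50.2 km.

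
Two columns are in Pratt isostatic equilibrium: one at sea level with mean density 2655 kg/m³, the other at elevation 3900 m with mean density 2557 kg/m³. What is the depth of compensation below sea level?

102000 m

ρ_ref D = ρ (D + h) → D (ρ_ref − ρ) = ρ h.
D = ρ h/(ρ_ref − ρ) = 2557 × 3900 m/(2655 − 2557) = 102000 m.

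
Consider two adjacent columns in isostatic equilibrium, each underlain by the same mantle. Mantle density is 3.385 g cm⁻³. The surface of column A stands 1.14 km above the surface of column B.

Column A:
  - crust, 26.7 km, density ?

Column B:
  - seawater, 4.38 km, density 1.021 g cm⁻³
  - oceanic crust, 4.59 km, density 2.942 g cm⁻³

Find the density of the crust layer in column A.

2.78 g cm⁻³

Take the compensation level at the base of the deeper column (depth z_c below the surface of column A) and equate Σ ρ_i t_i down to z_c; mantle fills any gap and the z_c terms cancel.
Column A: 26.7×ρ + (z_c − 26.7)×3.385
Column B: 1.14×0 + 4.38×1.021 + 4.59×2.942 + (z_c − 1.14 − 8.97)×3.385
The z_c×3.385 term appears on both sides and cancels. Collect the known terms of each column as K = Σ(ρt)_known − 3.385 × (depth of known layers): K_A = 0 − 3.385×26.7 = −90.3795; K_B = 17.97576 − 3.385×(1.14 + 8.97) = −16.24659.
Balance: K_A + 26.7×ρ = K_B, so ρ = (K_B − K_A)/26.7 = 74.1329/26.7 = 2.78 g cm⁻³.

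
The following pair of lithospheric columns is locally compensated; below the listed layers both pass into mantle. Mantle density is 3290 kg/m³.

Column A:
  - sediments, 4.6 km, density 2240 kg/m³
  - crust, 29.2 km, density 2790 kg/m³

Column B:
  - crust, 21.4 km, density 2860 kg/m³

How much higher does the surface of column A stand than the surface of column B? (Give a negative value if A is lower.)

For any compensation level in the mantle, the mantle terms cancel and isostasy reduces to e = (Σt_A − Σt_B) − (Σ(ρt)_A − Σ(ρt)_B) / ρ_m.
Σt_A = 33.8 km; Σt_B = 21.4 km; Σ(ρt)_A = 91772; Σ(ρt)_B = 61204 (in km·kg/m³).
e = (33.8 − 21.4) − (91772 − 61204) / 3290 = 3.11 km.

3.11 km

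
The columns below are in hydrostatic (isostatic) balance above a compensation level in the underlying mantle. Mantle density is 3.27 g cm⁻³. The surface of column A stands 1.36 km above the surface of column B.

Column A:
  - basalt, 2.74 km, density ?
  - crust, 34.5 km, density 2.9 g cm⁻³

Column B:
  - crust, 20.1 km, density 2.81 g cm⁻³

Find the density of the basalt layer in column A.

Take the compensation level at the base of the deeper column (depth z_c below the surface of column A) and equate Σ ρ_i t_i down to z_c; mantle fills any gap and the z_c terms cancel.
Column A: 2.74×ρ + 34.5×2.9 + (z_c − 37.24)×3.27
Column B: 1.36×0 + 20.1×2.81 + (z_c − 1.36 − 20.1)×3.27
The z_c×3.27 term appears on both sides and cancels. Collect the known terms of each column as K = Σ(ρt)_known − 3.27 × (depth of known layers): K_A = 100.05 − 3.27×37.24 = −21.7248; K_B = 56.481 − 3.27×(1.36 + 20.1) = −13.6932.
Balance: K_A + 2.74×ρ = K_B, so ρ = (K_B − K_A)/2.74 = 8.0316/2.74 = 2.93 g cm⁻³.

2.93 g cm⁻³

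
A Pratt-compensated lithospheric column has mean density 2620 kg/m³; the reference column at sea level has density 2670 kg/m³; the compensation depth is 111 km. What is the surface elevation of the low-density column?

2.12 km

ρ_ref D = ρ (D + h) → h = D (ρ_ref − ρ)/ρ.
h = 111 km × (2670 − 2620)/2620 = 2.12 km.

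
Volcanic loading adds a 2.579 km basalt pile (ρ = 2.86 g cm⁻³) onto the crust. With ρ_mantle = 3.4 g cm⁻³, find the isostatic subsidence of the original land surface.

2.17 km

Subaerial loading: s = t ρ_load / ρ_m.
s = 2.579 km × 2.86/3.4 = 2.17 km.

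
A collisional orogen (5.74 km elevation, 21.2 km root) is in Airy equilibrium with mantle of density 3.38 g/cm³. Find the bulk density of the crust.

2.66 g/cm³

ρ_c h = (ρ_m − ρ_c) r → ρ_c (h + r) = ρ_m r → ρ_c = ρ_m r / (h + r).
ρ_c = 3.38 × 21.2 km / (5.74 km + 21.2 km) = 2.66 g/cm³.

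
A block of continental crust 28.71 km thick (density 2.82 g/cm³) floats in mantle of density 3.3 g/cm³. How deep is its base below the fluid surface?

24.5 km

Draft d = t ρ_obj/ρ_fluid = 28.71 km × 2.82/3.3 = 24.5 km.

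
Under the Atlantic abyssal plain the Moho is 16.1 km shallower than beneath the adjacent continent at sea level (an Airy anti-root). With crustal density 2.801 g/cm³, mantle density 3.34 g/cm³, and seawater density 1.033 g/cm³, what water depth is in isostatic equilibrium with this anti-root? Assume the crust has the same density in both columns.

Replacing a thickness d of crust by seawater at the top must be balanced by replacing crust with mantle at the base: d (ρ_c − ρ_w) = a (ρ_m − ρ_c).
d = a (ρ_m − ρ_c)/(ρ_c − ρ_w) = 16.1 km × 0.539/1.768 = 4.91 km.

4.91 km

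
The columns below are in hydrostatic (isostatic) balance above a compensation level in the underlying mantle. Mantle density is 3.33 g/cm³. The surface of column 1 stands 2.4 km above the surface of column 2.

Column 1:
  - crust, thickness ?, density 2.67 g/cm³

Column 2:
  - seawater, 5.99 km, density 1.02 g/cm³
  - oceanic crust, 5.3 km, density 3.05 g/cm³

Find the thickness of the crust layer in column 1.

Take the compensation level at the base of the deeper column (depth z_c below the surface of column 1) and equate Σ ρ_i t_i down to z_c; mantle fills any gap and the z_c terms cancel.
Column 1: x×2.67 + (z_c − 0 − x)×3.33
Column 2: 2.4×0 + 5.99×1.02 + 5.3×3.05 + (z_c − 2.4 − 11.29)×3.33
The z_c×3.33 term appears on both sides and cancels. Collect the known terms of each column as K = Σ(ρt)_known − 3.33 × (depth of known layers): K_1 = 0 − 3.33×0 = 0; K_2 = 22.2748 − 3.33×(2.4 + 11.29) = −23.3129.
Balance: K_1 − x×(3.33 − 2.67) = K_2, so x = (K_1 − K_2)/(3.33 − 2.67) = 23.3129/0.66 = 35.3 km.

35.3 km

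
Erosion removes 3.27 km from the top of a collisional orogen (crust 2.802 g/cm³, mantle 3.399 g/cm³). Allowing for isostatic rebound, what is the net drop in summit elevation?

Rebound u = e ρ_c/ρ_m = 3.27 km × 2.802/3.399 = 2.696 km.
Net surface drop = e − u = 3.27 km − 2.696 km = e (ρ_m − ρ_c)/ρ_m = 0.574 km.

0.574 km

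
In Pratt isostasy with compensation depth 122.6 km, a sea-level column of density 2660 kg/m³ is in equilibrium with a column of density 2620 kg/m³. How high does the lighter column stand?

ρ_ref D = ρ (D + h) → h = D (ρ_ref − ρ)/ρ.
h = 122.6 km × (2660 − 2620)/2620 = 1.87 km.

1.87 km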